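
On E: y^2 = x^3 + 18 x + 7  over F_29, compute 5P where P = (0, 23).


k = 5 = 101_2 (binary, LSB first: 101)
Double-and-add from P = (0, 23):
  bit 0 = 1: acc = O + (0, 23) = (0, 23)
  bit 1 = 0: acc unchanged = (0, 23)
  bit 2 = 1: acc = (0, 23) + (14, 25) = (2, 14)

5P = (2, 14)


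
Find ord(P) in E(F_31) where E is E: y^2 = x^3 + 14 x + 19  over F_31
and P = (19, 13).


Compute successive multiples of P until we hit O:
  1P = (19, 13)
  2P = (0, 22)
  3P = (30, 2)
  4P = (14, 13)
  5P = (29, 18)
  6P = (22, 1)
  7P = (6, 28)
  8P = (11, 4)
  ... (continuing to 23P)
  23P = O

ord(P) = 23


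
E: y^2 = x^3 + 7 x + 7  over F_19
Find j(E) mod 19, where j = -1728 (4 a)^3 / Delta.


Delta = -16(4 a^3 + 27 b^2) mod 19 = 10
-1728 * (4 a)^3 = -1728 * (4*7)^3 mod 19 = 7
j = 7 * 10^(-1) mod 19 = 14

j = 14 (mod 19)


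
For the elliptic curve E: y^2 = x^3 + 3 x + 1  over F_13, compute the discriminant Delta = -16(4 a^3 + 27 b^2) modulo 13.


4 a^3 + 27 b^2 = 4*3^3 + 27*1^2 = 108 + 27 = 135
Delta = -16 * (135) = -2160
Delta mod 13 = 11

Delta = 11 (mod 13)


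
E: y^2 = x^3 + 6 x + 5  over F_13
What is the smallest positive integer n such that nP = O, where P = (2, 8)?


Compute successive multiples of P until we hit O:
  1P = (2, 8)
  2P = (6, 7)
  3P = (1, 8)
  4P = (10, 5)
  5P = (5, 11)
  6P = (7, 0)
  7P = (5, 2)
  8P = (10, 8)
  ... (continuing to 12P)
  12P = O

ord(P) = 12


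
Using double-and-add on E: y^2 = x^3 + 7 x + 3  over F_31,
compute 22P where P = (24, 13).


k = 22 = 10110_2 (binary, LSB first: 01101)
Double-and-add from P = (24, 13):
  bit 0 = 0: acc unchanged = O
  bit 1 = 1: acc = O + (19, 19) = (19, 19)
  bit 2 = 1: acc = (19, 19) + (3, 19) = (9, 12)
  bit 3 = 0: acc unchanged = (9, 12)
  bit 4 = 1: acc = (9, 12) + (5, 16) = (18, 28)

22P = (18, 28)


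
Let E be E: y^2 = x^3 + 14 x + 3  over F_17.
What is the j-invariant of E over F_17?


Delta = -16(4 a^3 + 27 b^2) mod 17 = 16
-1728 * (4 a)^3 = -1728 * (4*14)^3 mod 17 = 2
j = 2 * 16^(-1) mod 17 = 15

j = 15 (mod 17)


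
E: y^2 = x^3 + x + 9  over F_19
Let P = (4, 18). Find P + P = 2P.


Doubling: s = (3 x1^2 + a) / (2 y1)
s = (3*4^2 + 1) / (2*18) mod 19 = 4
x3 = s^2 - 2 x1 mod 19 = 4^2 - 2*4 = 8
y3 = s (x1 - x3) - y1 mod 19 = 4 * (4 - 8) - 18 = 4

2P = (8, 4)


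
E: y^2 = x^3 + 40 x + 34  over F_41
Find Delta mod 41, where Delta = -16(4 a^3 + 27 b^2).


4 a^3 + 27 b^2 = 4*40^3 + 27*34^2 = 256000 + 31212 = 287212
Delta = -16 * (287212) = -4595392
Delta mod 41 = 11

Delta = 11 (mod 41)


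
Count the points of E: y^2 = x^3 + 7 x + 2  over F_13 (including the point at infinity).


For each x in F_13, count y with y^2 = x^3 + 7 x + 2 mod 13:
  x = 1: RHS = 10, y in [6, 7]  -> 2 point(s)
  x = 4: RHS = 3, y in [4, 9]  -> 2 point(s)
  x = 6: RHS = 0, y in [0]  -> 1 point(s)
  x = 7: RHS = 4, y in [2, 11]  -> 2 point(s)
  x = 9: RHS = 1, y in [1, 12]  -> 2 point(s)
Affine points: 9. Add the point at infinity: total = 10.

#E(F_13) = 10


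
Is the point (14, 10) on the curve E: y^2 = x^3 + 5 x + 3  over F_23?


Check whether y^2 = x^3 + 5 x + 3 (mod 23) for (x, y) = (14, 10).
LHS: y^2 = 10^2 mod 23 = 8
RHS: x^3 + 5 x + 3 = 14^3 + 5*14 + 3 mod 23 = 11
LHS != RHS

No, not on the curve


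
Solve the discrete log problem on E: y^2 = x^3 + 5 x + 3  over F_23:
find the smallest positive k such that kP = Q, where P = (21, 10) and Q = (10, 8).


Enumerate multiples of P until we hit Q = (10, 8):
  1P = (21, 10)
  2P = (8, 16)
  3P = (10, 15)
  4P = (0, 16)
  5P = (11, 20)
  6P = (15, 7)
  7P = (16, 4)
  8P = (4, 15)
  9P = (7, 17)
  10P = (1, 3)
  11P = (9, 8)
  12P = (9, 15)
  13P = (1, 20)
  14P = (7, 6)
  15P = (4, 8)
  16P = (16, 19)
  17P = (15, 16)
  18P = (11, 3)
  19P = (0, 7)
  20P = (10, 8)
Match found at i = 20.

k = 20


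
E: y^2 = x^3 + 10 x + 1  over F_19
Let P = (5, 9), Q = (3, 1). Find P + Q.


P != Q, so use the chord formula.
s = (y2 - y1) / (x2 - x1) = (11) / (17) mod 19 = 4
x3 = s^2 - x1 - x2 mod 19 = 4^2 - 5 - 3 = 8
y3 = s (x1 - x3) - y1 mod 19 = 4 * (5 - 8) - 9 = 17

P + Q = (8, 17)


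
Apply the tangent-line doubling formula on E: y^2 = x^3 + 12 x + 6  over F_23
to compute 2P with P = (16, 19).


Doubling: s = (3 x1^2 + a) / (2 y1)
s = (3*16^2 + 12) / (2*19) mod 23 = 6
x3 = s^2 - 2 x1 mod 23 = 6^2 - 2*16 = 4
y3 = s (x1 - x3) - y1 mod 23 = 6 * (16 - 4) - 19 = 7

2P = (4, 7)


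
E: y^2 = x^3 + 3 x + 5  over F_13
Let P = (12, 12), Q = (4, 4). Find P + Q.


P != Q, so use the chord formula.
s = (y2 - y1) / (x2 - x1) = (5) / (5) mod 13 = 1
x3 = s^2 - x1 - x2 mod 13 = 1^2 - 12 - 4 = 11
y3 = s (x1 - x3) - y1 mod 13 = 1 * (12 - 11) - 12 = 2

P + Q = (11, 2)


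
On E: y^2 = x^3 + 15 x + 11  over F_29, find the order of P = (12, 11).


Compute successive multiples of P until we hit O:
  1P = (12, 11)
  2P = (18, 20)
  3P = (23, 16)
  4P = (28, 16)
  5P = (13, 5)
  6P = (11, 12)
  7P = (7, 13)
  8P = (9, 11)
  ... (continuing to 27P)
  27P = O

ord(P) = 27


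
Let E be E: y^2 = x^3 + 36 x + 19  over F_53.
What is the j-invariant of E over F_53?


Delta = -16(4 a^3 + 27 b^2) mod 53 = 10
-1728 * (4 a)^3 = -1728 * (4*36)^3 mod 53 = 39
j = 39 * 10^(-1) mod 53 = 41

j = 41 (mod 53)


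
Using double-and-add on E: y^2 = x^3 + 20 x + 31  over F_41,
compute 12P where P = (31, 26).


k = 12 = 1100_2 (binary, LSB first: 0011)
Double-and-add from P = (31, 26):
  bit 0 = 0: acc unchanged = O
  bit 1 = 0: acc unchanged = O
  bit 2 = 1: acc = O + (25, 24) = (25, 24)
  bit 3 = 1: acc = (25, 24) + (37, 25) = (22, 7)

12P = (22, 7)


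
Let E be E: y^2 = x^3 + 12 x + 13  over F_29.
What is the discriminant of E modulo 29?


4 a^3 + 27 b^2 = 4*12^3 + 27*13^2 = 6912 + 4563 = 11475
Delta = -16 * (11475) = -183600
Delta mod 29 = 28

Delta = 28 (mod 29)


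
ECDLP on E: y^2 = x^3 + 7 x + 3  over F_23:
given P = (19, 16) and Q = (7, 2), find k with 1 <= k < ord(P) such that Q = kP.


Enumerate multiples of P until we hit Q = (7, 2):
  1P = (19, 16)
  2P = (9, 17)
  3P = (21, 21)
  4P = (18, 21)
  5P = (11, 13)
  6P = (5, 18)
  7P = (7, 2)
Match found at i = 7.

k = 7


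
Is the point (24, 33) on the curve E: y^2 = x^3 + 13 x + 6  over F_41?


Check whether y^2 = x^3 + 13 x + 6 (mod 41) for (x, y) = (24, 33).
LHS: y^2 = 33^2 mod 41 = 23
RHS: x^3 + 13 x + 6 = 24^3 + 13*24 + 6 mod 41 = 38
LHS != RHS

No, not on the curve


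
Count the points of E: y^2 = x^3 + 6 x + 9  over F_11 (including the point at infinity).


For each x in F_11, count y with y^2 = x^3 + 6 x + 9 mod 11:
  x = 0: RHS = 9, y in [3, 8]  -> 2 point(s)
  x = 1: RHS = 5, y in [4, 7]  -> 2 point(s)
  x = 4: RHS = 9, y in [3, 8]  -> 2 point(s)
  x = 7: RHS = 9, y in [3, 8]  -> 2 point(s)
  x = 9: RHS = 0, y in [0]  -> 1 point(s)
Affine points: 9. Add the point at infinity: total = 10.

#E(F_11) = 10


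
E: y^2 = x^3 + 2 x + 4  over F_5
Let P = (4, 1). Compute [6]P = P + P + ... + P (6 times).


k = 6 = 110_2 (binary, LSB first: 011)
Double-and-add from P = (4, 1):
  bit 0 = 0: acc unchanged = O
  bit 1 = 1: acc = O + (2, 4) = (2, 4)
  bit 2 = 1: acc = (2, 4) + (0, 2) = (4, 4)

6P = (4, 4)


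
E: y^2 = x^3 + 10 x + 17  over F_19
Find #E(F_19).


For each x in F_19, count y with y^2 = x^3 + 10 x + 17 mod 19:
  x = 0: RHS = 17, y in [6, 13]  -> 2 point(s)
  x = 1: RHS = 9, y in [3, 16]  -> 2 point(s)
  x = 2: RHS = 7, y in [8, 11]  -> 2 point(s)
  x = 3: RHS = 17, y in [6, 13]  -> 2 point(s)
  x = 4: RHS = 7, y in [8, 11]  -> 2 point(s)
  x = 8: RHS = 1, y in [1, 18]  -> 2 point(s)
  x = 9: RHS = 0, y in [0]  -> 1 point(s)
  x = 13: RHS = 7, y in [8, 11]  -> 2 point(s)
  x = 16: RHS = 17, y in [6, 13]  -> 2 point(s)
  x = 18: RHS = 6, y in [5, 14]  -> 2 point(s)
Affine points: 19. Add the point at infinity: total = 20.

#E(F_19) = 20


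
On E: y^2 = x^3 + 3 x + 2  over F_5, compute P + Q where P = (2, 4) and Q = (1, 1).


P != Q, so use the chord formula.
s = (y2 - y1) / (x2 - x1) = (2) / (4) mod 5 = 3
x3 = s^2 - x1 - x2 mod 5 = 3^2 - 2 - 1 = 1
y3 = s (x1 - x3) - y1 mod 5 = 3 * (2 - 1) - 4 = 4

P + Q = (1, 4)


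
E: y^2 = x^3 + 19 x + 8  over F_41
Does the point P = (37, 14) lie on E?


Check whether y^2 = x^3 + 19 x + 8 (mod 41) for (x, y) = (37, 14).
LHS: y^2 = 14^2 mod 41 = 32
RHS: x^3 + 19 x + 8 = 37^3 + 19*37 + 8 mod 41 = 32
LHS = RHS

Yes, on the curve


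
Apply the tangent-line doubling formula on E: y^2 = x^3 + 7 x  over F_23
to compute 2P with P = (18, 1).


Doubling: s = (3 x1^2 + a) / (2 y1)
s = (3*18^2 + 7) / (2*1) mod 23 = 18
x3 = s^2 - 2 x1 mod 23 = 18^2 - 2*18 = 12
y3 = s (x1 - x3) - y1 mod 23 = 18 * (18 - 12) - 1 = 15

2P = (12, 15)


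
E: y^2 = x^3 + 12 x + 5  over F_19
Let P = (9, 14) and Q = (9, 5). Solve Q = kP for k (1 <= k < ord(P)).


Enumerate multiples of P until we hit Q = (9, 5):
  1P = (9, 14)
  2P = (10, 2)
  3P = (11, 10)
  4P = (3, 12)
  5P = (5, 0)
  6P = (3, 7)
  7P = (11, 9)
  8P = (10, 17)
  9P = (9, 5)
Match found at i = 9.

k = 9


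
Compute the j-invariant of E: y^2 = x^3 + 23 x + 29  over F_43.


Delta = -16(4 a^3 + 27 b^2) mod 43 = 37
-1728 * (4 a)^3 = -1728 * (4*23)^3 mod 43 = 35
j = 35 * 37^(-1) mod 43 = 30

j = 30 (mod 43)


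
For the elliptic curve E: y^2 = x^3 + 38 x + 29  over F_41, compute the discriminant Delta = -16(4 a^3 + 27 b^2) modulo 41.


4 a^3 + 27 b^2 = 4*38^3 + 27*29^2 = 219488 + 22707 = 242195
Delta = -16 * (242195) = -3875120
Delta mod 41 = 36

Delta = 36 (mod 41)


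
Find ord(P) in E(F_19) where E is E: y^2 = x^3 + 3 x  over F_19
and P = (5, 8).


Compute successive multiples of P until we hit O:
  1P = (5, 8)
  2P = (1, 2)
  3P = (1, 17)
  4P = (5, 11)
  5P = O

ord(P) = 5


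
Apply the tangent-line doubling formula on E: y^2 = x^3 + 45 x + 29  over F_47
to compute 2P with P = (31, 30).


Doubling: s = (3 x1^2 + a) / (2 y1)
s = (3*31^2 + 45) / (2*30) mod 47 = 30
x3 = s^2 - 2 x1 mod 47 = 30^2 - 2*31 = 39
y3 = s (x1 - x3) - y1 mod 47 = 30 * (31 - 39) - 30 = 12

2P = (39, 12)


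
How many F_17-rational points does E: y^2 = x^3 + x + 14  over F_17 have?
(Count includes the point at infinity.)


For each x in F_17, count y with y^2 = x^3 + 1 x + 14 mod 17:
  x = 1: RHS = 16, y in [4, 13]  -> 2 point(s)
  x = 5: RHS = 8, y in [5, 12]  -> 2 point(s)
  x = 6: RHS = 15, y in [7, 10]  -> 2 point(s)
  x = 9: RHS = 4, y in [2, 15]  -> 2 point(s)
  x = 10: RHS = 4, y in [2, 15]  -> 2 point(s)
  x = 11: RHS = 13, y in [8, 9]  -> 2 point(s)
  x = 14: RHS = 1, y in [1, 16]  -> 2 point(s)
  x = 15: RHS = 4, y in [2, 15]  -> 2 point(s)
Affine points: 16. Add the point at infinity: total = 17.

#E(F_17) = 17


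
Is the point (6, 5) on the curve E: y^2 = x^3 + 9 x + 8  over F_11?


Check whether y^2 = x^3 + 9 x + 8 (mod 11) for (x, y) = (6, 5).
LHS: y^2 = 5^2 mod 11 = 3
RHS: x^3 + 9 x + 8 = 6^3 + 9*6 + 8 mod 11 = 3
LHS = RHS

Yes, on the curve


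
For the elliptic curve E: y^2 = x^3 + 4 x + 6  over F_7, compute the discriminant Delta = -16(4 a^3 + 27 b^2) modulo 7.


4 a^3 + 27 b^2 = 4*4^3 + 27*6^2 = 256 + 972 = 1228
Delta = -16 * (1228) = -19648
Delta mod 7 = 1

Delta = 1 (mod 7)


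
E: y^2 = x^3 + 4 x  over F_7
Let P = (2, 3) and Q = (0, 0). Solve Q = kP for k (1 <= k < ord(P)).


Enumerate multiples of P until we hit Q = (0, 0):
  1P = (2, 3)
  2P = (0, 0)
Match found at i = 2.

k = 2


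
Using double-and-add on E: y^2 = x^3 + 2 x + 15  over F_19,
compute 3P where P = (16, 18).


k = 3 = 11_2 (binary, LSB first: 11)
Double-and-add from P = (16, 18):
  bit 0 = 1: acc = O + (16, 18) = (16, 18)
  bit 1 = 1: acc = (16, 18) + (12, 0) = (16, 1)

3P = (16, 1)


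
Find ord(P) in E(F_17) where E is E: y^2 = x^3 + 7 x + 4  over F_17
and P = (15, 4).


Compute successive multiples of P until we hit O:
  1P = (15, 4)
  2P = (3, 16)
  3P = (0, 15)
  4P = (11, 1)
  5P = (16, 8)
  6P = (2, 14)
  7P = (2, 3)
  8P = (16, 9)
  ... (continuing to 13P)
  13P = O

ord(P) = 13


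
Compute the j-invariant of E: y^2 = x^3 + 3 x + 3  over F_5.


Delta = -16(4 a^3 + 27 b^2) mod 5 = 4
-1728 * (4 a)^3 = -1728 * (4*3)^3 mod 5 = 1
j = 1 * 4^(-1) mod 5 = 4

j = 4 (mod 5)


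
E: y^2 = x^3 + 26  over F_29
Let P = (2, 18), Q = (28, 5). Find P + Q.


P != Q, so use the chord formula.
s = (y2 - y1) / (x2 - x1) = (16) / (26) mod 29 = 14
x3 = s^2 - x1 - x2 mod 29 = 14^2 - 2 - 28 = 21
y3 = s (x1 - x3) - y1 mod 29 = 14 * (2 - 21) - 18 = 6

P + Q = (21, 6)


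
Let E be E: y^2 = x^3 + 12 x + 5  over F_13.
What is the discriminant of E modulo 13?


4 a^3 + 27 b^2 = 4*12^3 + 27*5^2 = 6912 + 675 = 7587
Delta = -16 * (7587) = -121392
Delta mod 13 = 2

Delta = 2 (mod 13)


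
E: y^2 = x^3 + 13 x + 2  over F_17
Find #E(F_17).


For each x in F_17, count y with y^2 = x^3 + 13 x + 2 mod 17:
  x = 0: RHS = 2, y in [6, 11]  -> 2 point(s)
  x = 1: RHS = 16, y in [4, 13]  -> 2 point(s)
  x = 2: RHS = 2, y in [6, 11]  -> 2 point(s)
  x = 3: RHS = 0, y in [0]  -> 1 point(s)
  x = 4: RHS = 16, y in [4, 13]  -> 2 point(s)
  x = 9: RHS = 15, y in [7, 10]  -> 2 point(s)
  x = 12: RHS = 16, y in [4, 13]  -> 2 point(s)
  x = 14: RHS = 4, y in [2, 15]  -> 2 point(s)
  x = 15: RHS = 2, y in [6, 11]  -> 2 point(s)
Affine points: 17. Add the point at infinity: total = 18.

#E(F_17) = 18


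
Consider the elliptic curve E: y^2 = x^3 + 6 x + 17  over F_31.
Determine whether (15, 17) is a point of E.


Check whether y^2 = x^3 + 6 x + 17 (mod 31) for (x, y) = (15, 17).
LHS: y^2 = 17^2 mod 31 = 10
RHS: x^3 + 6 x + 17 = 15^3 + 6*15 + 17 mod 31 = 10
LHS = RHS

Yes, on the curve


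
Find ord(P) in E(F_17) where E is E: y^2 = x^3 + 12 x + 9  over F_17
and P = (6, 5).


Compute successive multiples of P until we hit O:
  1P = (6, 5)
  2P = (13, 13)
  3P = (0, 14)
  4P = (9, 8)
  5P = (3, 15)
  6P = (4, 11)
  7P = (16, 8)
  8P = (16, 9)
  ... (continuing to 15P)
  15P = O

ord(P) = 15


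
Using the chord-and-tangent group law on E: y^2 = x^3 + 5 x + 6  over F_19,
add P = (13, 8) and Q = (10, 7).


P != Q, so use the chord formula.
s = (y2 - y1) / (x2 - x1) = (18) / (16) mod 19 = 13
x3 = s^2 - x1 - x2 mod 19 = 13^2 - 13 - 10 = 13
y3 = s (x1 - x3) - y1 mod 19 = 13 * (13 - 13) - 8 = 11

P + Q = (13, 11)


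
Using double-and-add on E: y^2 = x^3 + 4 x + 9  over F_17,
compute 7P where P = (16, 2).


k = 7 = 111_2 (binary, LSB first: 111)
Double-and-add from P = (16, 2):
  bit 0 = 1: acc = O + (16, 2) = (16, 2)
  bit 1 = 1: acc = (16, 2) + (4, 2) = (14, 15)
  bit 2 = 1: acc = (14, 15) + (8, 14) = (4, 15)

7P = (4, 15)


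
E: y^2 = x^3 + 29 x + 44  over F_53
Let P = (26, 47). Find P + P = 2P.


Doubling: s = (3 x1^2 + a) / (2 y1)
s = (3*26^2 + 29) / (2*47) mod 53 = 45
x3 = s^2 - 2 x1 mod 53 = 45^2 - 2*26 = 12
y3 = s (x1 - x3) - y1 mod 53 = 45 * (26 - 12) - 47 = 0

2P = (12, 0)


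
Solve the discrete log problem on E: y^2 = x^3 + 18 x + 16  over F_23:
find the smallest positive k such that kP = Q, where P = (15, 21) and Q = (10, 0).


Enumerate multiples of P until we hit Q = (10, 0):
  1P = (15, 21)
  2P = (18, 10)
  3P = (6, 15)
  4P = (5, 1)
  5P = (7, 18)
  6P = (13, 20)
  7P = (1, 9)
  8P = (19, 15)
  9P = (20, 21)
  10P = (11, 2)
  11P = (21, 8)
  12P = (0, 4)
  13P = (10, 0)
Match found at i = 13.

k = 13


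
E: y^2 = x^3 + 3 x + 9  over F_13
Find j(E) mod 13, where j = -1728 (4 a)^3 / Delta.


Delta = -16(4 a^3 + 27 b^2) mod 13 = 5
-1728 * (4 a)^3 = -1728 * (4*3)^3 mod 13 = 12
j = 12 * 5^(-1) mod 13 = 5

j = 5 (mod 13)


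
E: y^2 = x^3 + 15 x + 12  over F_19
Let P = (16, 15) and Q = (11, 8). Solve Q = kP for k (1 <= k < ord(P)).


Enumerate multiples of P until we hit Q = (11, 8):
  1P = (16, 15)
  2P = (11, 11)
  3P = (1, 16)
  4P = (8, 6)
  5P = (12, 18)
  6P = (7, 2)
  7P = (7, 17)
  8P = (12, 1)
  9P = (8, 13)
  10P = (1, 3)
  11P = (11, 8)
Match found at i = 11.

k = 11


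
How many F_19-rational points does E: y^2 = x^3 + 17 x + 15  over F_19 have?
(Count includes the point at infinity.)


For each x in F_19, count y with y^2 = x^3 + 17 x + 15 mod 19:
  x = 2: RHS = 0, y in [0]  -> 1 point(s)
  x = 3: RHS = 17, y in [6, 13]  -> 2 point(s)
  x = 5: RHS = 16, y in [4, 15]  -> 2 point(s)
  x = 8: RHS = 17, y in [6, 13]  -> 2 point(s)
  x = 9: RHS = 4, y in [2, 17]  -> 2 point(s)
  x = 10: RHS = 7, y in [8, 11]  -> 2 point(s)
  x = 12: RHS = 9, y in [3, 16]  -> 2 point(s)
  x = 13: RHS = 1, y in [1, 18]  -> 2 point(s)
  x = 15: RHS = 16, y in [4, 15]  -> 2 point(s)
  x = 17: RHS = 11, y in [7, 12]  -> 2 point(s)
  x = 18: RHS = 16, y in [4, 15]  -> 2 point(s)
Affine points: 21. Add the point at infinity: total = 22.

#E(F_19) = 22


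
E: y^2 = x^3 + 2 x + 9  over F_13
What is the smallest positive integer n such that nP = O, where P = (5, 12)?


Compute successive multiples of P until we hit O:
  1P = (5, 12)
  2P = (0, 10)
  3P = (4, 4)
  4P = (3, 4)
  5P = (8, 2)
  6P = (1, 5)
  7P = (6, 9)
  8P = (11, 6)
  ... (continuing to 17P)
  17P = O

ord(P) = 17


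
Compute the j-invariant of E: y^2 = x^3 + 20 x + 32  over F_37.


Delta = -16(4 a^3 + 27 b^2) mod 37 = 10
-1728 * (4 a)^3 = -1728 * (4*20)^3 mod 37 = 8
j = 8 * 10^(-1) mod 37 = 23

j = 23 (mod 37)


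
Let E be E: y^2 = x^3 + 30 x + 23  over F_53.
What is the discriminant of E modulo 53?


4 a^3 + 27 b^2 = 4*30^3 + 27*23^2 = 108000 + 14283 = 122283
Delta = -16 * (122283) = -1956528
Delta mod 53 = 20

Delta = 20 (mod 53)


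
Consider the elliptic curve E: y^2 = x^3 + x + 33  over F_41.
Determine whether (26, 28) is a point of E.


Check whether y^2 = x^3 + 1 x + 33 (mod 41) for (x, y) = (26, 28).
LHS: y^2 = 28^2 mod 41 = 5
RHS: x^3 + 1 x + 33 = 26^3 + 1*26 + 33 mod 41 = 5
LHS = RHS

Yes, on the curve


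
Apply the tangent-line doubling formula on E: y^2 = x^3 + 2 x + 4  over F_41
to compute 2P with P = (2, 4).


Doubling: s = (3 x1^2 + a) / (2 y1)
s = (3*2^2 + 2) / (2*4) mod 41 = 12
x3 = s^2 - 2 x1 mod 41 = 12^2 - 2*2 = 17
y3 = s (x1 - x3) - y1 mod 41 = 12 * (2 - 17) - 4 = 21

2P = (17, 21)


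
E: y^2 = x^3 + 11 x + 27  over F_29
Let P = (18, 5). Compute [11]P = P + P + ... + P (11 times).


k = 11 = 1011_2 (binary, LSB first: 1101)
Double-and-add from P = (18, 5):
  bit 0 = 1: acc = O + (18, 5) = (18, 5)
  bit 1 = 1: acc = (18, 5) + (16, 6) = (17, 9)
  bit 2 = 0: acc unchanged = (17, 9)
  bit 3 = 1: acc = (17, 9) + (2, 12) = (17, 20)

11P = (17, 20)


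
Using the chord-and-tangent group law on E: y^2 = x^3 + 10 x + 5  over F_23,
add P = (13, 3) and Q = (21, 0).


P != Q, so use the chord formula.
s = (y2 - y1) / (x2 - x1) = (20) / (8) mod 23 = 14
x3 = s^2 - x1 - x2 mod 23 = 14^2 - 13 - 21 = 1
y3 = s (x1 - x3) - y1 mod 23 = 14 * (13 - 1) - 3 = 4

P + Q = (1, 4)


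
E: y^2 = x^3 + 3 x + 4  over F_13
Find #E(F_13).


For each x in F_13, count y with y^2 = x^3 + 3 x + 4 mod 13:
  x = 0: RHS = 4, y in [2, 11]  -> 2 point(s)
  x = 3: RHS = 1, y in [1, 12]  -> 2 point(s)
  x = 5: RHS = 1, y in [1, 12]  -> 2 point(s)
  x = 6: RHS = 4, y in [2, 11]  -> 2 point(s)
  x = 7: RHS = 4, y in [2, 11]  -> 2 point(s)
  x = 11: RHS = 3, y in [4, 9]  -> 2 point(s)
  x = 12: RHS = 0, y in [0]  -> 1 point(s)
Affine points: 13. Add the point at infinity: total = 14.

#E(F_13) = 14


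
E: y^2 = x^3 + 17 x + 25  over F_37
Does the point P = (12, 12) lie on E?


Check whether y^2 = x^3 + 17 x + 25 (mod 37) for (x, y) = (12, 12).
LHS: y^2 = 12^2 mod 37 = 33
RHS: x^3 + 17 x + 25 = 12^3 + 17*12 + 25 mod 37 = 33
LHS = RHS

Yes, on the curve


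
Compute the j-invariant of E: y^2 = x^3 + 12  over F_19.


Delta = -16(4 a^3 + 27 b^2) mod 19 = 17
-1728 * (4 a)^3 = -1728 * (4*0)^3 mod 19 = 0
j = 0 * 17^(-1) mod 19 = 0

j = 0 (mod 19)


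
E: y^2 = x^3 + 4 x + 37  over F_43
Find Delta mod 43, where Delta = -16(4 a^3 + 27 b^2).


4 a^3 + 27 b^2 = 4*4^3 + 27*37^2 = 256 + 36963 = 37219
Delta = -16 * (37219) = -595504
Delta mod 43 = 3

Delta = 3 (mod 43)


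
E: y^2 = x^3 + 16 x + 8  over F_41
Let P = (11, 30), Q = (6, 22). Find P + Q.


P != Q, so use the chord formula.
s = (y2 - y1) / (x2 - x1) = (33) / (36) mod 41 = 18
x3 = s^2 - x1 - x2 mod 41 = 18^2 - 11 - 6 = 20
y3 = s (x1 - x3) - y1 mod 41 = 18 * (11 - 20) - 30 = 13

P + Q = (20, 13)


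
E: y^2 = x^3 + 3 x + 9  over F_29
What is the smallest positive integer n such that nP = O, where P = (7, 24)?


Compute successive multiples of P until we hit O:
  1P = (7, 24)
  2P = (8, 20)
  3P = (1, 10)
  4P = (20, 23)
  5P = (25, 22)
  6P = (21, 13)
  7P = (21, 16)
  8P = (25, 7)
  ... (continuing to 13P)
  13P = O

ord(P) = 13


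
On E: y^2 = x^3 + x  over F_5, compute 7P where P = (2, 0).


k = 7 = 111_2 (binary, LSB first: 111)
Double-and-add from P = (2, 0):
  bit 0 = 1: acc = O + (2, 0) = (2, 0)
  bit 1 = 1: acc = (2, 0) + O = (2, 0)
  bit 2 = 1: acc = (2, 0) + O = (2, 0)

7P = (2, 0)


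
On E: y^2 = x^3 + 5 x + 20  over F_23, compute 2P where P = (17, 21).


Doubling: s = (3 x1^2 + a) / (2 y1)
s = (3*17^2 + 5) / (2*21) mod 23 = 12
x3 = s^2 - 2 x1 mod 23 = 12^2 - 2*17 = 18
y3 = s (x1 - x3) - y1 mod 23 = 12 * (17 - 18) - 21 = 13

2P = (18, 13)


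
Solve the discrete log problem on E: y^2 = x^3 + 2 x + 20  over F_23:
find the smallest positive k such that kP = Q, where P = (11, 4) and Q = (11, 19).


Enumerate multiples of P until we hit Q = (11, 19):
  1P = (11, 4)
  2P = (13, 14)
  3P = (1, 0)
  4P = (13, 9)
  5P = (11, 19)
Match found at i = 5.

k = 5


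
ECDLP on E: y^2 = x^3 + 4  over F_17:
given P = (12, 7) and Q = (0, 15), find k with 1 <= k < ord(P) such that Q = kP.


Enumerate multiples of P until we hit Q = (0, 15):
  1P = (12, 7)
  2P = (6, 13)
  3P = (0, 15)
Match found at i = 3.

k = 3


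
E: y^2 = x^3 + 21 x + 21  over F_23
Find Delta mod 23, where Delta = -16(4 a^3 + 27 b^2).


4 a^3 + 27 b^2 = 4*21^3 + 27*21^2 = 37044 + 11907 = 48951
Delta = -16 * (48951) = -783216
Delta mod 23 = 3

Delta = 3 (mod 23)


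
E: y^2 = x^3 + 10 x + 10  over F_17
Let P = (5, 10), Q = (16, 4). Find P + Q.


P != Q, so use the chord formula.
s = (y2 - y1) / (x2 - x1) = (11) / (11) mod 17 = 1
x3 = s^2 - x1 - x2 mod 17 = 1^2 - 5 - 16 = 14
y3 = s (x1 - x3) - y1 mod 17 = 1 * (5 - 14) - 10 = 15

P + Q = (14, 15)


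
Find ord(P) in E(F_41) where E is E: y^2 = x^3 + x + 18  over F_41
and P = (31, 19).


Compute successive multiples of P until we hit O:
  1P = (31, 19)
  2P = (19, 7)
  3P = (33, 20)
  4P = (8, 13)
  5P = (34, 23)
  6P = (37, 14)
  7P = (9, 31)
  8P = (24, 7)
  ... (continuing to 24P)
  24P = O

ord(P) = 24


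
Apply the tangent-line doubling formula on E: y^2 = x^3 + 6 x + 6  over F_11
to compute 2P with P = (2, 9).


Doubling: s = (3 x1^2 + a) / (2 y1)
s = (3*2^2 + 6) / (2*9) mod 11 = 1
x3 = s^2 - 2 x1 mod 11 = 1^2 - 2*2 = 8
y3 = s (x1 - x3) - y1 mod 11 = 1 * (2 - 8) - 9 = 7

2P = (8, 7)


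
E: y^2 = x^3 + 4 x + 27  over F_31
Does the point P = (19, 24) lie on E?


Check whether y^2 = x^3 + 4 x + 27 (mod 31) for (x, y) = (19, 24).
LHS: y^2 = 24^2 mod 31 = 18
RHS: x^3 + 4 x + 27 = 19^3 + 4*19 + 27 mod 31 = 18
LHS = RHS

Yes, on the curve


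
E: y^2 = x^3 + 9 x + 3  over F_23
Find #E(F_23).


For each x in F_23, count y with y^2 = x^3 + 9 x + 3 mod 23:
  x = 0: RHS = 3, y in [7, 16]  -> 2 point(s)
  x = 1: RHS = 13, y in [6, 17]  -> 2 point(s)
  x = 2: RHS = 6, y in [11, 12]  -> 2 point(s)
  x = 5: RHS = 12, y in [9, 14]  -> 2 point(s)
  x = 7: RHS = 18, y in [8, 15]  -> 2 point(s)
  x = 8: RHS = 12, y in [9, 14]  -> 2 point(s)
  x = 9: RHS = 8, y in [10, 13]  -> 2 point(s)
  x = 10: RHS = 12, y in [9, 14]  -> 2 point(s)
  x = 17: RHS = 9, y in [3, 20]  -> 2 point(s)
  x = 19: RHS = 18, y in [8, 15]  -> 2 point(s)
  x = 20: RHS = 18, y in [8, 15]  -> 2 point(s)
  x = 21: RHS = 0, y in [0]  -> 1 point(s)
  x = 22: RHS = 16, y in [4, 19]  -> 2 point(s)
Affine points: 25. Add the point at infinity: total = 26.

#E(F_23) = 26


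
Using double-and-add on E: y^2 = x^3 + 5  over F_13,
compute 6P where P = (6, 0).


k = 6 = 110_2 (binary, LSB first: 011)
Double-and-add from P = (6, 0):
  bit 0 = 0: acc unchanged = O
  bit 1 = 1: acc = O + O = O
  bit 2 = 1: acc = O + O = O

6P = O


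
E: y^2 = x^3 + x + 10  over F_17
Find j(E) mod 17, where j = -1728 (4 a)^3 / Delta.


Delta = -16(4 a^3 + 27 b^2) mod 17 = 1
-1728 * (4 a)^3 = -1728 * (4*1)^3 mod 17 = 10
j = 10 * 1^(-1) mod 17 = 10

j = 10 (mod 17)


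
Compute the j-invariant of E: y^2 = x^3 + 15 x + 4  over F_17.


Delta = -16(4 a^3 + 27 b^2) mod 17 = 9
-1728 * (4 a)^3 = -1728 * (4*15)^3 mod 17 = 5
j = 5 * 9^(-1) mod 17 = 10

j = 10 (mod 17)


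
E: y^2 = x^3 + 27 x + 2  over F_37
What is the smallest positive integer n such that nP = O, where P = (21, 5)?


Compute successive multiples of P until we hit O:
  1P = (21, 5)
  2P = (16, 4)
  3P = (3, 6)
  4P = (17, 3)
  5P = (27, 29)
  6P = (5, 22)
  7P = (1, 20)
  8P = (4, 10)
  ... (continuing to 47P)
  47P = O

ord(P) = 47


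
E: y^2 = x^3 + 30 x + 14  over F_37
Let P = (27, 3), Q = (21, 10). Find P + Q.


P != Q, so use the chord formula.
s = (y2 - y1) / (x2 - x1) = (7) / (31) mod 37 = 5
x3 = s^2 - x1 - x2 mod 37 = 5^2 - 27 - 21 = 14
y3 = s (x1 - x3) - y1 mod 37 = 5 * (27 - 14) - 3 = 25

P + Q = (14, 25)


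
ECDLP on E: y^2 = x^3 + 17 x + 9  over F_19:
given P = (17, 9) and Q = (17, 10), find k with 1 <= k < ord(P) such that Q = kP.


Enumerate multiples of P until we hit Q = (17, 10):
  1P = (17, 9)
  2P = (9, 6)
  3P = (16, 8)
  4P = (6, 2)
  5P = (3, 12)
  6P = (10, 18)
  7P = (8, 12)
  8P = (11, 8)
  9P = (0, 16)
  10P = (0, 3)
  11P = (11, 11)
  12P = (8, 7)
  13P = (10, 1)
  14P = (3, 7)
  15P = (6, 17)
  16P = (16, 11)
  17P = (9, 13)
  18P = (17, 10)
Match found at i = 18.

k = 18


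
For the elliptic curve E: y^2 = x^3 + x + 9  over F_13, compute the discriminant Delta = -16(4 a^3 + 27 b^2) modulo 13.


4 a^3 + 27 b^2 = 4*1^3 + 27*9^2 = 4 + 2187 = 2191
Delta = -16 * (2191) = -35056
Delta mod 13 = 5

Delta = 5 (mod 13)


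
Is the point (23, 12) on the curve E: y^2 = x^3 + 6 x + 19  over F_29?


Check whether y^2 = x^3 + 6 x + 19 (mod 29) for (x, y) = (23, 12).
LHS: y^2 = 12^2 mod 29 = 28
RHS: x^3 + 6 x + 19 = 23^3 + 6*23 + 19 mod 29 = 28
LHS = RHS

Yes, on the curve


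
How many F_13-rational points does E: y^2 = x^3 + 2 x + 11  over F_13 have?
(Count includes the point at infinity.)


For each x in F_13, count y with y^2 = x^3 + 2 x + 11 mod 13:
  x = 1: RHS = 1, y in [1, 12]  -> 2 point(s)
  x = 2: RHS = 10, y in [6, 7]  -> 2 point(s)
  x = 5: RHS = 3, y in [4, 9]  -> 2 point(s)
  x = 7: RHS = 4, y in [2, 11]  -> 2 point(s)
  x = 9: RHS = 4, y in [2, 11]  -> 2 point(s)
  x = 10: RHS = 4, y in [2, 11]  -> 2 point(s)
  x = 11: RHS = 12, y in [5, 8]  -> 2 point(s)
Affine points: 14. Add the point at infinity: total = 15.

#E(F_13) = 15


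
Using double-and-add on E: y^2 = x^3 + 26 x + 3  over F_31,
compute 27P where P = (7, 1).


k = 27 = 11011_2 (binary, LSB first: 11011)
Double-and-add from P = (7, 1):
  bit 0 = 1: acc = O + (7, 1) = (7, 1)
  bit 1 = 1: acc = (7, 1) + (5, 17) = (21, 18)
  bit 2 = 0: acc unchanged = (21, 18)
  bit 3 = 1: acc = (21, 18) + (2, 1) = (24, 25)
  bit 4 = 1: acc = (24, 25) + (16, 12) = (29, 25)

27P = (29, 25)


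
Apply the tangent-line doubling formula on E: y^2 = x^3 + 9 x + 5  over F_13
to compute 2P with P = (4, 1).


Doubling: s = (3 x1^2 + a) / (2 y1)
s = (3*4^2 + 9) / (2*1) mod 13 = 9
x3 = s^2 - 2 x1 mod 13 = 9^2 - 2*4 = 8
y3 = s (x1 - x3) - y1 mod 13 = 9 * (4 - 8) - 1 = 2

2P = (8, 2)


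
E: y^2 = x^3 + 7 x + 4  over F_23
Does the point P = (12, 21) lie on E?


Check whether y^2 = x^3 + 7 x + 4 (mod 23) for (x, y) = (12, 21).
LHS: y^2 = 21^2 mod 23 = 4
RHS: x^3 + 7 x + 4 = 12^3 + 7*12 + 4 mod 23 = 22
LHS != RHS

No, not on the curve


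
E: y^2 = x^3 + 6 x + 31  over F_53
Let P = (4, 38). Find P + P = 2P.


Doubling: s = (3 x1^2 + a) / (2 y1)
s = (3*4^2 + 6) / (2*38) mod 53 = 30
x3 = s^2 - 2 x1 mod 53 = 30^2 - 2*4 = 44
y3 = s (x1 - x3) - y1 mod 53 = 30 * (4 - 44) - 38 = 34

2P = (44, 34)


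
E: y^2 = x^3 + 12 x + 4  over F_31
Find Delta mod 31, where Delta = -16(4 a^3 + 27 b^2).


4 a^3 + 27 b^2 = 4*12^3 + 27*4^2 = 6912 + 432 = 7344
Delta = -16 * (7344) = -117504
Delta mod 31 = 17

Delta = 17 (mod 31)


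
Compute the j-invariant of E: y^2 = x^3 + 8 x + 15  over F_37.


Delta = -16(4 a^3 + 27 b^2) mod 37 = 13
-1728 * (4 a)^3 = -1728 * (4*8)^3 mod 37 = 31
j = 31 * 13^(-1) mod 37 = 28

j = 28 (mod 37)


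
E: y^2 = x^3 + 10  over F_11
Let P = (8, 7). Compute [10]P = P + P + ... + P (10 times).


k = 10 = 1010_2 (binary, LSB first: 0101)
Double-and-add from P = (8, 7):
  bit 0 = 0: acc unchanged = O
  bit 1 = 1: acc = O + (10, 8) = (10, 8)
  bit 2 = 0: acc unchanged = (10, 8)
  bit 3 = 1: acc = (10, 8) + (5, 5) = (10, 3)

10P = (10, 3)


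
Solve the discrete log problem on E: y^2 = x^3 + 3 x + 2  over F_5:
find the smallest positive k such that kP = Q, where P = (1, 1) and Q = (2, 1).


Enumerate multiples of P until we hit Q = (2, 1):
  1P = (1, 1)
  2P = (2, 1)
Match found at i = 2.

k = 2


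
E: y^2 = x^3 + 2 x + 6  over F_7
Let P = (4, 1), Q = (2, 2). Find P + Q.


P != Q, so use the chord formula.
s = (y2 - y1) / (x2 - x1) = (1) / (5) mod 7 = 3
x3 = s^2 - x1 - x2 mod 7 = 3^2 - 4 - 2 = 3
y3 = s (x1 - x3) - y1 mod 7 = 3 * (4 - 3) - 1 = 2

P + Q = (3, 2)


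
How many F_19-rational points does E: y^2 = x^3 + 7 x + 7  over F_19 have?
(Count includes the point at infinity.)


For each x in F_19, count y with y^2 = x^3 + 7 x + 7 mod 19:
  x = 0: RHS = 7, y in [8, 11]  -> 2 point(s)
  x = 3: RHS = 17, y in [6, 13]  -> 2 point(s)
  x = 4: RHS = 4, y in [2, 17]  -> 2 point(s)
  x = 7: RHS = 0, y in [0]  -> 1 point(s)
  x = 8: RHS = 5, y in [9, 10]  -> 2 point(s)
  x = 9: RHS = 1, y in [1, 18]  -> 2 point(s)
  x = 11: RHS = 9, y in [3, 16]  -> 2 point(s)
  x = 16: RHS = 16, y in [4, 15]  -> 2 point(s)
  x = 17: RHS = 4, y in [2, 17]  -> 2 point(s)
Affine points: 17. Add the point at infinity: total = 18.

#E(F_19) = 18


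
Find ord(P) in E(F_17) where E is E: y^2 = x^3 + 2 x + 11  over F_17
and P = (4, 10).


Compute successive multiples of P until we hit O:
  1P = (4, 10)
  2P = (11, 15)
  3P = (15, 4)
  4P = (16, 12)
  5P = (6, 1)
  6P = (6, 16)
  7P = (16, 5)
  8P = (15, 13)
  ... (continuing to 11P)
  11P = O

ord(P) = 11


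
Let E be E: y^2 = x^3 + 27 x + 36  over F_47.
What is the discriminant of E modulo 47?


4 a^3 + 27 b^2 = 4*27^3 + 27*36^2 = 78732 + 34992 = 113724
Delta = -16 * (113724) = -1819584
Delta mod 47 = 21

Delta = 21 (mod 47)


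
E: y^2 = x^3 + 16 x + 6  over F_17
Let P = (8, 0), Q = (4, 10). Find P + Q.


P != Q, so use the chord formula.
s = (y2 - y1) / (x2 - x1) = (10) / (13) mod 17 = 6
x3 = s^2 - x1 - x2 mod 17 = 6^2 - 8 - 4 = 7
y3 = s (x1 - x3) - y1 mod 17 = 6 * (8 - 7) - 0 = 6

P + Q = (7, 6)


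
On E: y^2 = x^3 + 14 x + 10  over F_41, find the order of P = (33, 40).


Compute successive multiples of P until we hit O:
  1P = (33, 40)
  2P = (6, 8)
  3P = (34, 15)
  4P = (25, 6)
  5P = (19, 40)
  6P = (30, 1)
  7P = (24, 36)
  8P = (9, 39)
  ... (continuing to 26P)
  26P = O

ord(P) = 26


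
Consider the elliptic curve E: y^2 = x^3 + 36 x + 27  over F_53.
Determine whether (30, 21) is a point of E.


Check whether y^2 = x^3 + 36 x + 27 (mod 53) for (x, y) = (30, 21).
LHS: y^2 = 21^2 mod 53 = 17
RHS: x^3 + 36 x + 27 = 30^3 + 36*30 + 27 mod 53 = 17
LHS = RHS

Yes, on the curve


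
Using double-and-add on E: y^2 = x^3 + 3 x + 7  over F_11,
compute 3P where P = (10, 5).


k = 3 = 11_2 (binary, LSB first: 11)
Double-and-add from P = (10, 5):
  bit 0 = 1: acc = O + (10, 5) = (10, 5)
  bit 1 = 1: acc = (10, 5) + (5, 9) = (5, 2)

3P = (5, 2)


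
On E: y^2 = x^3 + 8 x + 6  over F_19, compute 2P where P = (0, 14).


Doubling: s = (3 x1^2 + a) / (2 y1)
s = (3*0^2 + 8) / (2*14) mod 19 = 3
x3 = s^2 - 2 x1 mod 19 = 3^2 - 2*0 = 9
y3 = s (x1 - x3) - y1 mod 19 = 3 * (0 - 9) - 14 = 16

2P = (9, 16)


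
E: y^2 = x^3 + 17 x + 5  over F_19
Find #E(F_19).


For each x in F_19, count y with y^2 = x^3 + 17 x + 5 mod 19:
  x = 0: RHS = 5, y in [9, 10]  -> 2 point(s)
  x = 1: RHS = 4, y in [2, 17]  -> 2 point(s)
  x = 2: RHS = 9, y in [3, 16]  -> 2 point(s)
  x = 3: RHS = 7, y in [8, 11]  -> 2 point(s)
  x = 4: RHS = 4, y in [2, 17]  -> 2 point(s)
  x = 5: RHS = 6, y in [5, 14]  -> 2 point(s)
  x = 6: RHS = 0, y in [0]  -> 1 point(s)
  x = 7: RHS = 11, y in [7, 12]  -> 2 point(s)
  x = 8: RHS = 7, y in [8, 11]  -> 2 point(s)
  x = 10: RHS = 16, y in [4, 15]  -> 2 point(s)
  x = 14: RHS = 4, y in [2, 17]  -> 2 point(s)
  x = 15: RHS = 6, y in [5, 14]  -> 2 point(s)
  x = 17: RHS = 1, y in [1, 18]  -> 2 point(s)
  x = 18: RHS = 6, y in [5, 14]  -> 2 point(s)
Affine points: 27. Add the point at infinity: total = 28.

#E(F_19) = 28


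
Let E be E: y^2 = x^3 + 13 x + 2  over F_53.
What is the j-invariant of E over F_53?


Delta = -16(4 a^3 + 27 b^2) mod 53 = 22
-1728 * (4 a)^3 = -1728 * (4*13)^3 mod 53 = 32
j = 32 * 22^(-1) mod 53 = 40

j = 40 (mod 53)


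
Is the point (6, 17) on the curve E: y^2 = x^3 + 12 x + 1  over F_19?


Check whether y^2 = x^3 + 12 x + 1 (mod 19) for (x, y) = (6, 17).
LHS: y^2 = 17^2 mod 19 = 4
RHS: x^3 + 12 x + 1 = 6^3 + 12*6 + 1 mod 19 = 4
LHS = RHS

Yes, on the curve


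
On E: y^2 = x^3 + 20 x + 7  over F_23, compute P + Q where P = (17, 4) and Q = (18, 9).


P != Q, so use the chord formula.
s = (y2 - y1) / (x2 - x1) = (5) / (1) mod 23 = 5
x3 = s^2 - x1 - x2 mod 23 = 5^2 - 17 - 18 = 13
y3 = s (x1 - x3) - y1 mod 23 = 5 * (17 - 13) - 4 = 16

P + Q = (13, 16)


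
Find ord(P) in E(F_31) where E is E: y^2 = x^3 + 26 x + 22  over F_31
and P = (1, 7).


Compute successive multiples of P until we hit O:
  1P = (1, 7)
  2P = (17, 13)
  3P = (2, 12)
  4P = (22, 12)
  5P = (16, 16)
  6P = (28, 14)
  7P = (7, 19)
  8P = (27, 3)
  ... (continuing to 27P)
  27P = O

ord(P) = 27


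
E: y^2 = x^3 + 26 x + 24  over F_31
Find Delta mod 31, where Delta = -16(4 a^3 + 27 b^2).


4 a^3 + 27 b^2 = 4*26^3 + 27*24^2 = 70304 + 15552 = 85856
Delta = -16 * (85856) = -1373696
Delta mod 31 = 7

Delta = 7 (mod 31)


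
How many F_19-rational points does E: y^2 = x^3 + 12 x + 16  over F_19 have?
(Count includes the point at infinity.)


For each x in F_19, count y with y^2 = x^3 + 12 x + 16 mod 19:
  x = 0: RHS = 16, y in [4, 15]  -> 2 point(s)
  x = 5: RHS = 11, y in [7, 12]  -> 2 point(s)
  x = 6: RHS = 0, y in [0]  -> 1 point(s)
  x = 7: RHS = 6, y in [5, 14]  -> 2 point(s)
  x = 8: RHS = 16, y in [4, 15]  -> 2 point(s)
  x = 9: RHS = 17, y in [6, 13]  -> 2 point(s)
  x = 11: RHS = 16, y in [4, 15]  -> 2 point(s)
  x = 12: RHS = 7, y in [8, 11]  -> 2 point(s)
Affine points: 15. Add the point at infinity: total = 16.

#E(F_19) = 16


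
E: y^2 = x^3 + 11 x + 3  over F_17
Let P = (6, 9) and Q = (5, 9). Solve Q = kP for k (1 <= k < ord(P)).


Enumerate multiples of P until we hit Q = (5, 9):
  1P = (6, 9)
  2P = (5, 8)
  3P = (7, 7)
  4P = (8, 12)
  5P = (1, 7)
  6P = (2, 13)
  7P = (10, 12)
  8P = (9, 10)
  9P = (4, 3)
  10P = (16, 12)
  11P = (16, 5)
  12P = (4, 14)
  13P = (9, 7)
  14P = (10, 5)
  15P = (2, 4)
  16P = (1, 10)
  17P = (8, 5)
  18P = (7, 10)
  19P = (5, 9)
Match found at i = 19.

k = 19


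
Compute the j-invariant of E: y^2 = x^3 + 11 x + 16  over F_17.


Delta = -16(4 a^3 + 27 b^2) mod 17 = 13
-1728 * (4 a)^3 = -1728 * (4*11)^3 mod 17 = 16
j = 16 * 13^(-1) mod 17 = 13

j = 13 (mod 17)


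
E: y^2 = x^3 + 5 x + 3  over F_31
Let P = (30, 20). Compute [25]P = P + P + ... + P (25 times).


k = 25 = 11001_2 (binary, LSB first: 10011)
Double-and-add from P = (30, 20):
  bit 0 = 1: acc = O + (30, 20) = (30, 20)
  bit 1 = 0: acc unchanged = (30, 20)
  bit 2 = 0: acc unchanged = (30, 20)
  bit 3 = 1: acc = (30, 20) + (1, 28) = (16, 5)
  bit 4 = 1: acc = (16, 5) + (17, 14) = (17, 17)

25P = (17, 17)


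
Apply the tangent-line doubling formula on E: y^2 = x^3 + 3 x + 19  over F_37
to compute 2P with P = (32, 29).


Doubling: s = (3 x1^2 + a) / (2 y1)
s = (3*32^2 + 3) / (2*29) mod 37 = 9
x3 = s^2 - 2 x1 mod 37 = 9^2 - 2*32 = 17
y3 = s (x1 - x3) - y1 mod 37 = 9 * (32 - 17) - 29 = 32

2P = (17, 32)


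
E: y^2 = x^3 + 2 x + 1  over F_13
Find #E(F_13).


For each x in F_13, count y with y^2 = x^3 + 2 x + 1 mod 13:
  x = 0: RHS = 1, y in [1, 12]  -> 2 point(s)
  x = 1: RHS = 4, y in [2, 11]  -> 2 point(s)
  x = 2: RHS = 0, y in [0]  -> 1 point(s)
  x = 8: RHS = 9, y in [3, 10]  -> 2 point(s)
Affine points: 7. Add the point at infinity: total = 8.

#E(F_13) = 8


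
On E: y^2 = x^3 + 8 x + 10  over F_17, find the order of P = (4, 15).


Compute successive multiples of P until we hit O:
  1P = (4, 15)
  2P = (1, 11)
  3P = (10, 11)
  4P = (11, 1)
  5P = (6, 6)
  6P = (6, 11)
  7P = (11, 16)
  8P = (10, 6)
  ... (continuing to 11P)
  11P = O

ord(P) = 11


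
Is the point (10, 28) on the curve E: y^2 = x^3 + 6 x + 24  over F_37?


Check whether y^2 = x^3 + 6 x + 24 (mod 37) for (x, y) = (10, 28).
LHS: y^2 = 28^2 mod 37 = 7
RHS: x^3 + 6 x + 24 = 10^3 + 6*10 + 24 mod 37 = 11
LHS != RHS

No, not on the curve


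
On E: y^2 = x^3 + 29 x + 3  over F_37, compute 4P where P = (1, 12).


k = 4 = 100_2 (binary, LSB first: 001)
Double-and-add from P = (1, 12):
  bit 0 = 0: acc unchanged = O
  bit 1 = 0: acc unchanged = O
  bit 2 = 1: acc = O + (25, 6) = (25, 6)

4P = (25, 6)


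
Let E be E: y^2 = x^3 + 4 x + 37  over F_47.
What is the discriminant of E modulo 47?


4 a^3 + 27 b^2 = 4*4^3 + 27*37^2 = 256 + 36963 = 37219
Delta = -16 * (37219) = -595504
Delta mod 47 = 33

Delta = 33 (mod 47)


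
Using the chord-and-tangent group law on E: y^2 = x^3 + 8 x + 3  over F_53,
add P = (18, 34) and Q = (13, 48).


P != Q, so use the chord formula.
s = (y2 - y1) / (x2 - x1) = (14) / (48) mod 53 = 29
x3 = s^2 - x1 - x2 mod 53 = 29^2 - 18 - 13 = 15
y3 = s (x1 - x3) - y1 mod 53 = 29 * (18 - 15) - 34 = 0

P + Q = (15, 0)


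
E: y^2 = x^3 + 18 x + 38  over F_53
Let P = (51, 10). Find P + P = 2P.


Doubling: s = (3 x1^2 + a) / (2 y1)
s = (3*51^2 + 18) / (2*10) mod 53 = 28
x3 = s^2 - 2 x1 mod 53 = 28^2 - 2*51 = 46
y3 = s (x1 - x3) - y1 mod 53 = 28 * (51 - 46) - 10 = 24

2P = (46, 24)


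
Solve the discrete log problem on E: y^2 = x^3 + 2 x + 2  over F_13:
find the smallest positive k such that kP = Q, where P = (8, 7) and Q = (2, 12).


Enumerate multiples of P until we hit Q = (2, 12):
  1P = (8, 7)
  2P = (11, 9)
  3P = (6, 3)
  4P = (3, 3)
  5P = (12, 8)
  6P = (2, 1)
  7P = (4, 10)
  8P = (4, 3)
  9P = (2, 12)
Match found at i = 9.

k = 9


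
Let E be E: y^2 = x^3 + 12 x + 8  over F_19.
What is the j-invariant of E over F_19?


Delta = -16(4 a^3 + 27 b^2) mod 19 = 4
-1728 * (4 a)^3 = -1728 * (4*12)^3 mod 19 = 12
j = 12 * 4^(-1) mod 19 = 3

j = 3 (mod 19)


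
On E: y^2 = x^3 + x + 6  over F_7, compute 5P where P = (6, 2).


k = 5 = 101_2 (binary, LSB first: 101)
Double-and-add from P = (6, 2):
  bit 0 = 1: acc = O + (6, 2) = (6, 2)
  bit 1 = 0: acc unchanged = (6, 2)
  bit 2 = 1: acc = (6, 2) + (1, 6) = (4, 2)

5P = (4, 2)


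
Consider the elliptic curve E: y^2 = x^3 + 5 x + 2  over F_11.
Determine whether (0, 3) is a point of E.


Check whether y^2 = x^3 + 5 x + 2 (mod 11) for (x, y) = (0, 3).
LHS: y^2 = 3^2 mod 11 = 9
RHS: x^3 + 5 x + 2 = 0^3 + 5*0 + 2 mod 11 = 2
LHS != RHS

No, not on the curve


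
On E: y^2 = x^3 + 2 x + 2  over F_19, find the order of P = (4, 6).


Compute successive multiples of P until we hit O:
  1P = (4, 6)
  2P = (12, 5)
  3P = (14, 0)
  4P = (12, 14)
  5P = (4, 13)
  6P = O

ord(P) = 6


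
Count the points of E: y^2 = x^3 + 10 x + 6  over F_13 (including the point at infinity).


For each x in F_13, count y with y^2 = x^3 + 10 x + 6 mod 13:
  x = 1: RHS = 4, y in [2, 11]  -> 2 point(s)
  x = 5: RHS = 12, y in [5, 8]  -> 2 point(s)
  x = 6: RHS = 9, y in [3, 10]  -> 2 point(s)
  x = 7: RHS = 3, y in [4, 9]  -> 2 point(s)
  x = 8: RHS = 0, y in [0]  -> 1 point(s)
  x = 10: RHS = 1, y in [1, 12]  -> 2 point(s)
  x = 11: RHS = 4, y in [2, 11]  -> 2 point(s)
Affine points: 13. Add the point at infinity: total = 14.

#E(F_13) = 14
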